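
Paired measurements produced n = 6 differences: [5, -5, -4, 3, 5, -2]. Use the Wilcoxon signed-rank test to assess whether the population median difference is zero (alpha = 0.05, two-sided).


Step 1: Drop any zero differences (none here) and take |d_i|.
|d| = [5, 5, 4, 3, 5, 2]
Step 2: Midrank |d_i| (ties get averaged ranks).
ranks: |5|->5, |5|->5, |4|->3, |3|->2, |5|->5, |2|->1
Step 3: Attach original signs; sum ranks with positive sign and with negative sign.
W+ = 5 + 2 + 5 = 12
W- = 5 + 3 + 1 = 9
(Check: W+ + W- = 21 should equal n(n+1)/2 = 21.)
Step 4: Test statistic W = min(W+, W-) = 9.
Step 5: Ties in |d|, so use the tie-corrected normal approximation.
        E[W] = n(n+1)/4 = 6*7/4 = 10.5.
        Tie groups: |d|=5 (t=3); sum(t^3 - t) = 24.
        Var[W] = n(n+1)(2n+1)/24 - sum(t^3-t)/48 = 546/24 - 24/48 = 22.25.
        z = (W - E[W]) / sqrt(Var[W]) = (9 - 10.5) / 4.7170 = -0.3180.
        Two-sided p = 2*Phi(z) = 0.750485.
Step 6: alpha = 0.05. fail to reject H0.

W+ = 12, W- = 9, W = min = 9, p = 0.750485, fail to reject H0.


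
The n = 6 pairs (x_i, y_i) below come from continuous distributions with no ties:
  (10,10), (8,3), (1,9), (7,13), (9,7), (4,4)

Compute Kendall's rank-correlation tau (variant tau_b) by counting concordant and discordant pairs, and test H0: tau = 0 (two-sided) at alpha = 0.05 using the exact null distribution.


Step 1: Enumerate the 15 unordered pairs (i,j) with i<j and classify each by sign(x_j-x_i) * sign(y_j-y_i).
  (1,2):dx=-2,dy=-7->C; (1,3):dx=-9,dy=-1->C; (1,4):dx=-3,dy=+3->D; (1,5):dx=-1,dy=-3->C
  (1,6):dx=-6,dy=-6->C; (2,3):dx=-7,dy=+6->D; (2,4):dx=-1,dy=+10->D; (2,5):dx=+1,dy=+4->C
  (2,6):dx=-4,dy=+1->D; (3,4):dx=+6,dy=+4->C; (3,5):dx=+8,dy=-2->D; (3,6):dx=+3,dy=-5->D
  (4,5):dx=+2,dy=-6->D; (4,6):dx=-3,dy=-9->C; (5,6):dx=-5,dy=-3->C
Step 2: C = 8, D = 7, total pairs = 15.
Step 3: tau = (C - D)/(n(n-1)/2) = (8 - 7)/15 = 0.066667.
Step 4: Exact two-sided p-value (enumerate n! = 720 permutations of y under H0): p = 1.000000.
Step 5: alpha = 0.05. fail to reject H0.

tau_b = 0.0667 (C=8, D=7), p = 1.000000, fail to reject H0.


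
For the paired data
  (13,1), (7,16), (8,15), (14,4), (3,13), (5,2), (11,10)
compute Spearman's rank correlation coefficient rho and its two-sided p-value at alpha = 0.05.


Step 1: Rank x and y separately (midranks; no ties here).
rank(x): 13->6, 7->3, 8->4, 14->7, 3->1, 5->2, 11->5
rank(y): 1->1, 16->7, 15->6, 4->3, 13->5, 2->2, 10->4
Step 2: d_i = R_x(i) - R_y(i); compute d_i^2.
  (6-1)^2=25, (3-7)^2=16, (4-6)^2=4, (7-3)^2=16, (1-5)^2=16, (2-2)^2=0, (5-4)^2=1
sum(d^2) = 78.
Step 3: rho = 1 - 6*78 / (7*(7^2 - 1)) = 1 - 468/336 = -0.392857.
Step 4: Under H0, t = rho * sqrt((n-2)/(1-rho^2)) = -0.9553 ~ t(5).
Step 5: Two-sided p-value from the t-distribution with 5 df = 0.383317.
Step 6: alpha = 0.05. fail to reject H0.

rho = -0.3929, p = 0.383317, fail to reject H0 at alpha = 0.05.


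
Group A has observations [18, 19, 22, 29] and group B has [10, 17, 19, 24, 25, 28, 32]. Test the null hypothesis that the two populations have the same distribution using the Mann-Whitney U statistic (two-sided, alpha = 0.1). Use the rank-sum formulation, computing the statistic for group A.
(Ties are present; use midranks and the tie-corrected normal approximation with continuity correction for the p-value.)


Step 1: Combine and sort all 11 observations; assign midranks.
sorted (value, group): (10,Y), (17,Y), (18,X), (19,X), (19,Y), (22,X), (24,Y), (25,Y), (28,Y), (29,X), (32,Y)
ranks: 10->1, 17->2, 18->3, 19->4.5, 19->4.5, 22->6, 24->7, 25->8, 28->9, 29->10, 32->11
Step 2: Rank sum for X: R1 = 3 + 4.5 + 6 + 10 = 23.5.
Step 3: U_X = R1 - n1(n1+1)/2 = 23.5 - 4*5/2 = 23.5 - 10 = 13.5.
       U_Y = n1*n2 - U_X = 28 - 13.5 = 14.5.
Step 4: Ties are present, so use the tie-corrected normal approximation (with continuity correction) for the p-value.
Step 5: p-value = 1.000000; compare to alpha = 0.1. fail to reject H0.

U_X = 13.5, p = 1.000000, fail to reject H0 at alpha = 0.1.


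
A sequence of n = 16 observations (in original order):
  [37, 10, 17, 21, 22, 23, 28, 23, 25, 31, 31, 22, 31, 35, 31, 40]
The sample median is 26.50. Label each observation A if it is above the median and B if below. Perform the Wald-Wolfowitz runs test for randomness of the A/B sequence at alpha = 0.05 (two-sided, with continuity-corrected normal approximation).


Step 1: Compute median = 26.50; label A = above, B = below.
Labels in order: ABBBBBABBAABAAAA  (n_A = 8, n_B = 8)
Step 2: Count runs R = 7.
Step 3: Under H0 (random ordering), E[R] = 2*n_A*n_B/(n_A+n_B) + 1 = 2*8*8/16 + 1 = 9.0000.
        Var[R] = 2*n_A*n_B*(2*n_A*n_B - n_A - n_B) / ((n_A+n_B)^2 * (n_A+n_B-1)) = 14336/3840 = 3.7333.
        SD[R] = 1.9322.
Step 4: Continuity-corrected z = (R + 0.5 - E[R]) / SD[R] = (7 + 0.5 - 9.0000) / 1.9322 = -0.7763.
Step 5: Two-sided p-value via normal approximation = 2*(1 - Phi(|z|)) = 0.437558.
Step 6: alpha = 0.05. fail to reject H0.

R = 7, z = -0.7763, p = 0.437558, fail to reject H0.


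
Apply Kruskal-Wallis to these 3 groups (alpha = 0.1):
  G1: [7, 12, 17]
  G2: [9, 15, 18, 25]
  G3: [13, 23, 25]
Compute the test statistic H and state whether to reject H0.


Step 1: Combine all N = 10 observations and assign midranks.
sorted (value, group, rank): (7,G1,1), (9,G2,2), (12,G1,3), (13,G3,4), (15,G2,5), (17,G1,6), (18,G2,7), (23,G3,8), (25,G2,9.5), (25,G3,9.5)
Step 2: Sum ranks within each group.
R_1 = 10 (n_1 = 3)
R_2 = 23.5 (n_2 = 4)
R_3 = 21.5 (n_3 = 3)
Step 3: H = 12/(N(N+1)) * sum(R_i^2/n_i) - 3(N+1)
     = 12/(10*11) * (10^2/3 + 23.5^2/4 + 21.5^2/3) - 3*11
     = 0.109091 * 325.479 - 33
     = 2.506818.
Step 4: Ties present; correction factor C = 1 - 6/(10^3 - 10) = 0.993939. Corrected H = 2.506818 / 0.993939 = 2.522104.
Step 5: Under H0, H ~ chi^2(2); p-value = 0.283356.
Step 6: alpha = 0.1. fail to reject H0.

H = 2.5221, df = 2, p = 0.283356, fail to reject H0.


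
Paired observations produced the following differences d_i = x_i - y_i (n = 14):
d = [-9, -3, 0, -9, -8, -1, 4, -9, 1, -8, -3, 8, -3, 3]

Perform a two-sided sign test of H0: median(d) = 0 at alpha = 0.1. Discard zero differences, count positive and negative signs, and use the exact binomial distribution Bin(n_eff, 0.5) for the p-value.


Step 1: Discard zero differences. Original n = 14; n_eff = number of nonzero differences = 13.
Nonzero differences (with sign): -9, -3, -9, -8, -1, +4, -9, +1, -8, -3, +8, -3, +3
Step 2: Count signs: positive = 4, negative = 9.
Step 3: Under H0: P(positive) = 0.5, so the number of positives S ~ Bin(13, 0.5).
Step 4: Two-sided exact p-value = sum of Bin(13,0.5) probabilities at or below the observed probability = 0.266846.
Step 5: alpha = 0.1. fail to reject H0.

n_eff = 13, pos = 4, neg = 9, p = 0.266846, fail to reject H0.


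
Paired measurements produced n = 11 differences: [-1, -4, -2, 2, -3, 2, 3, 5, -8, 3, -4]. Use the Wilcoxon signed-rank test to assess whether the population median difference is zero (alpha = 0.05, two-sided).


Step 1: Drop any zero differences (none here) and take |d_i|.
|d| = [1, 4, 2, 2, 3, 2, 3, 5, 8, 3, 4]
Step 2: Midrank |d_i| (ties get averaged ranks).
ranks: |1|->1, |4|->8.5, |2|->3, |2|->3, |3|->6, |2|->3, |3|->6, |5|->10, |8|->11, |3|->6, |4|->8.5
Step 3: Attach original signs; sum ranks with positive sign and with negative sign.
W+ = 3 + 3 + 6 + 10 + 6 = 28
W- = 1 + 8.5 + 3 + 6 + 11 + 8.5 = 38
(Check: W+ + W- = 66 should equal n(n+1)/2 = 66.)
Step 4: Test statistic W = min(W+, W-) = 28.
Step 5: Ties in |d|, so use the tie-corrected normal approximation.
        E[W] = n(n+1)/4 = 11*12/4 = 33.
        Tie groups: |d|=2 (t=3), |d|=3 (t=3), |d|=4 (t=2); sum(t^3 - t) = 54.
        Var[W] = n(n+1)(2n+1)/24 - sum(t^3-t)/48 = 3036/24 - 54/48 = 125.375.
        z = (W - E[W]) / sqrt(Var[W]) = (28 - 33) / 11.1971 = -0.4465.
        Two-sided p = 2*Phi(z) = 0.655204.
Step 6: alpha = 0.05. fail to reject H0.

W+ = 28, W- = 38, W = min = 28, p = 0.655204, fail to reject H0.


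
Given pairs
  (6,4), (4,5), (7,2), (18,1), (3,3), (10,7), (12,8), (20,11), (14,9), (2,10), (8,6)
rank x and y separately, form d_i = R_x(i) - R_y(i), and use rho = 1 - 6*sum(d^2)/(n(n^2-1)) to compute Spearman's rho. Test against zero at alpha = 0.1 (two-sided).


Step 1: Rank x and y separately (midranks; no ties here).
rank(x): 6->4, 4->3, 7->5, 18->10, 3->2, 10->7, 12->8, 20->11, 14->9, 2->1, 8->6
rank(y): 4->4, 5->5, 2->2, 1->1, 3->3, 7->7, 8->8, 11->11, 9->9, 10->10, 6->6
Step 2: d_i = R_x(i) - R_y(i); compute d_i^2.
  (4-4)^2=0, (3-5)^2=4, (5-2)^2=9, (10-1)^2=81, (2-3)^2=1, (7-7)^2=0, (8-8)^2=0, (11-11)^2=0, (9-9)^2=0, (1-10)^2=81, (6-6)^2=0
sum(d^2) = 176.
Step 3: rho = 1 - 6*176 / (11*(11^2 - 1)) = 1 - 1056/1320 = 0.200000.
Step 4: Under H0, t = rho * sqrt((n-2)/(1-rho^2)) = 0.6124 ~ t(9).
Step 5: Two-sided p-value from the t-distribution with 9 df = 0.555445.
Step 6: alpha = 0.1. fail to reject H0.

rho = 0.2000, p = 0.555445, fail to reject H0 at alpha = 0.1.


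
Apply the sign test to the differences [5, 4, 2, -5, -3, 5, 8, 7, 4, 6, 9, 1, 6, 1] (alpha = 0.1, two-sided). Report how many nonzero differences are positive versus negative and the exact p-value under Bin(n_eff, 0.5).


Step 1: Discard zero differences. Original n = 14; n_eff = number of nonzero differences = 14.
Nonzero differences (with sign): +5, +4, +2, -5, -3, +5, +8, +7, +4, +6, +9, +1, +6, +1
Step 2: Count signs: positive = 12, negative = 2.
Step 3: Under H0: P(positive) = 0.5, so the number of positives S ~ Bin(14, 0.5).
Step 4: Two-sided exact p-value = sum of Bin(14,0.5) probabilities at or below the observed probability = 0.012939.
Step 5: alpha = 0.1. reject H0.

n_eff = 14, pos = 12, neg = 2, p = 0.012939, reject H0.


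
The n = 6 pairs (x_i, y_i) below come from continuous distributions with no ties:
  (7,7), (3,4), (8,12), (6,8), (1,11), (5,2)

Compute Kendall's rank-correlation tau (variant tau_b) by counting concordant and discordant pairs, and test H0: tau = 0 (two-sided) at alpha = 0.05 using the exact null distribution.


Step 1: Enumerate the 15 unordered pairs (i,j) with i<j and classify each by sign(x_j-x_i) * sign(y_j-y_i).
  (1,2):dx=-4,dy=-3->C; (1,3):dx=+1,dy=+5->C; (1,4):dx=-1,dy=+1->D; (1,5):dx=-6,dy=+4->D
  (1,6):dx=-2,dy=-5->C; (2,3):dx=+5,dy=+8->C; (2,4):dx=+3,dy=+4->C; (2,5):dx=-2,dy=+7->D
  (2,6):dx=+2,dy=-2->D; (3,4):dx=-2,dy=-4->C; (3,5):dx=-7,dy=-1->C; (3,6):dx=-3,dy=-10->C
  (4,5):dx=-5,dy=+3->D; (4,6):dx=-1,dy=-6->C; (5,6):dx=+4,dy=-9->D
Step 2: C = 9, D = 6, total pairs = 15.
Step 3: tau = (C - D)/(n(n-1)/2) = (9 - 6)/15 = 0.200000.
Step 4: Exact two-sided p-value (enumerate n! = 720 permutations of y under H0): p = 0.719444.
Step 5: alpha = 0.05. fail to reject H0.

tau_b = 0.2000 (C=9, D=6), p = 0.719444, fail to reject H0.


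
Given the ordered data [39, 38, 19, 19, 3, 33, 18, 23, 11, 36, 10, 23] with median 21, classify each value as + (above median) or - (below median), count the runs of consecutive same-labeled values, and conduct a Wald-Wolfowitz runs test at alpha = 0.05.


Step 1: Compute median = 21; label A = above, B = below.
Labels in order: AABBBABABABA  (n_A = 6, n_B = 6)
Step 2: Count runs R = 9.
Step 3: Under H0 (random ordering), E[R] = 2*n_A*n_B/(n_A+n_B) + 1 = 2*6*6/12 + 1 = 7.0000.
        Var[R] = 2*n_A*n_B*(2*n_A*n_B - n_A - n_B) / ((n_A+n_B)^2 * (n_A+n_B-1)) = 4320/1584 = 2.7273.
        SD[R] = 1.6514.
Step 4: Continuity-corrected z = (R - 0.5 - E[R]) / SD[R] = (9 - 0.5 - 7.0000) / 1.6514 = 0.9083.
Step 5: Two-sided p-value via normal approximation = 2*(1 - Phi(|z|)) = 0.363722.
Step 6: alpha = 0.05. fail to reject H0.

R = 9, z = 0.9083, p = 0.363722, fail to reject H0.


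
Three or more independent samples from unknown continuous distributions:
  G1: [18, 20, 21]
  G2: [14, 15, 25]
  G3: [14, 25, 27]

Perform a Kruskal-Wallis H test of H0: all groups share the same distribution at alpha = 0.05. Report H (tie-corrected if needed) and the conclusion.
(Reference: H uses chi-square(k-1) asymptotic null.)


Step 1: Combine all N = 9 observations and assign midranks.
sorted (value, group, rank): (14,G2,1.5), (14,G3,1.5), (15,G2,3), (18,G1,4), (20,G1,5), (21,G1,6), (25,G2,7.5), (25,G3,7.5), (27,G3,9)
Step 2: Sum ranks within each group.
R_1 = 15 (n_1 = 3)
R_2 = 12 (n_2 = 3)
R_3 = 18 (n_3 = 3)
Step 3: H = 12/(N(N+1)) * sum(R_i^2/n_i) - 3(N+1)
     = 12/(9*10) * (15^2/3 + 12^2/3 + 18^2/3) - 3*10
     = 0.133333 * 231 - 30
     = 0.800000.
Step 4: Ties present; correction factor C = 1 - 12/(9^3 - 9) = 0.983333. Corrected H = 0.800000 / 0.983333 = 0.813559.
Step 5: Under H0, H ~ chi^2(2); p-value = 0.665791.
Step 6: alpha = 0.05. fail to reject H0.

H = 0.8136, df = 2, p = 0.665791, fail to reject H0.


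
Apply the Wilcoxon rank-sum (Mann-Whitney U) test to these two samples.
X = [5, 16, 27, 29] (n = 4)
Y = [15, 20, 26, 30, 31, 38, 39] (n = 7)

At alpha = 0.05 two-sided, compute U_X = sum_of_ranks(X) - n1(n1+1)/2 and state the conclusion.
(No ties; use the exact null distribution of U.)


Step 1: Combine and sort all 11 observations; assign midranks.
sorted (value, group): (5,X), (15,Y), (16,X), (20,Y), (26,Y), (27,X), (29,X), (30,Y), (31,Y), (38,Y), (39,Y)
ranks: 5->1, 15->2, 16->3, 20->4, 26->5, 27->6, 29->7, 30->8, 31->9, 38->10, 39->11
Step 2: Rank sum for X: R1 = 1 + 3 + 6 + 7 = 17.
Step 3: U_X = R1 - n1(n1+1)/2 = 17 - 4*5/2 = 17 - 10 = 7.
       U_Y = n1*n2 - U_X = 28 - 7 = 21.
Step 4: No ties, so the exact null distribution of U (based on enumerating the C(11,4) = 330 equally likely rank assignments) gives the two-sided p-value.
Step 5: p-value = 0.230303; compare to alpha = 0.05. fail to reject H0.

U_X = 7, p = 0.230303, fail to reject H0 at alpha = 0.05.


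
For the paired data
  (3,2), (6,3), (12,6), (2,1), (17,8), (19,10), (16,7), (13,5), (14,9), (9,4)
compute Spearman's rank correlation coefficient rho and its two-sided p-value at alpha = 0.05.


Step 1: Rank x and y separately (midranks; no ties here).
rank(x): 3->2, 6->3, 12->5, 2->1, 17->9, 19->10, 16->8, 13->6, 14->7, 9->4
rank(y): 2->2, 3->3, 6->6, 1->1, 8->8, 10->10, 7->7, 5->5, 9->9, 4->4
Step 2: d_i = R_x(i) - R_y(i); compute d_i^2.
  (2-2)^2=0, (3-3)^2=0, (5-6)^2=1, (1-1)^2=0, (9-8)^2=1, (10-10)^2=0, (8-7)^2=1, (6-5)^2=1, (7-9)^2=4, (4-4)^2=0
sum(d^2) = 8.
Step 3: rho = 1 - 6*8 / (10*(10^2 - 1)) = 1 - 48/990 = 0.951515.
Step 4: Under H0, t = rho * sqrt((n-2)/(1-rho^2)) = 8.7493 ~ t(8).
Step 5: Two-sided p-value from the t-distribution with 8 df = 0.000023.
Step 6: alpha = 0.05. reject H0.

rho = 0.9515, p = 0.000023, reject H0 at alpha = 0.05.


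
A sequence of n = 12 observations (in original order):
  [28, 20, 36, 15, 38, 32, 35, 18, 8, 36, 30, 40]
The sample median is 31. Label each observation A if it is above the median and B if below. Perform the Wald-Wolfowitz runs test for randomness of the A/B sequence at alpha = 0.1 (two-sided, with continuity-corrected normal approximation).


Step 1: Compute median = 31; label A = above, B = below.
Labels in order: BBABAAABBABA  (n_A = 6, n_B = 6)
Step 2: Count runs R = 8.
Step 3: Under H0 (random ordering), E[R] = 2*n_A*n_B/(n_A+n_B) + 1 = 2*6*6/12 + 1 = 7.0000.
        Var[R] = 2*n_A*n_B*(2*n_A*n_B - n_A - n_B) / ((n_A+n_B)^2 * (n_A+n_B-1)) = 4320/1584 = 2.7273.
        SD[R] = 1.6514.
Step 4: Continuity-corrected z = (R - 0.5 - E[R]) / SD[R] = (8 - 0.5 - 7.0000) / 1.6514 = 0.3028.
Step 5: Two-sided p-value via normal approximation = 2*(1 - Phi(|z|)) = 0.762069.
Step 6: alpha = 0.1. fail to reject H0.

R = 8, z = 0.3028, p = 0.762069, fail to reject H0.


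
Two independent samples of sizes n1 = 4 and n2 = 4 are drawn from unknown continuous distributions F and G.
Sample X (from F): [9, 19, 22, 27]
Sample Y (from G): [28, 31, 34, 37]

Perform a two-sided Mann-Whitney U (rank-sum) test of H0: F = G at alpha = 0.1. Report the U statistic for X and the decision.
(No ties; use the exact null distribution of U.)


Step 1: Combine and sort all 8 observations; assign midranks.
sorted (value, group): (9,X), (19,X), (22,X), (27,X), (28,Y), (31,Y), (34,Y), (37,Y)
ranks: 9->1, 19->2, 22->3, 27->4, 28->5, 31->6, 34->7, 37->8
Step 2: Rank sum for X: R1 = 1 + 2 + 3 + 4 = 10.
Step 3: U_X = R1 - n1(n1+1)/2 = 10 - 4*5/2 = 10 - 10 = 0.
       U_Y = n1*n2 - U_X = 16 - 0 = 16.
Step 4: No ties, so the exact null distribution of U (based on enumerating the C(8,4) = 70 equally likely rank assignments) gives the two-sided p-value.
Step 5: p-value = 0.028571; compare to alpha = 0.1. reject H0.

U_X = 0, p = 0.028571, reject H0 at alpha = 0.1.


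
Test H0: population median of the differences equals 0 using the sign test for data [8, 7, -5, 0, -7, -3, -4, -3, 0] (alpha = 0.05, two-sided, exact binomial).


Step 1: Discard zero differences. Original n = 9; n_eff = number of nonzero differences = 7.
Nonzero differences (with sign): +8, +7, -5, -7, -3, -4, -3
Step 2: Count signs: positive = 2, negative = 5.
Step 3: Under H0: P(positive) = 0.5, so the number of positives S ~ Bin(7, 0.5).
Step 4: Two-sided exact p-value = sum of Bin(7,0.5) probabilities at or below the observed probability = 0.453125.
Step 5: alpha = 0.05. fail to reject H0.

n_eff = 7, pos = 2, neg = 5, p = 0.453125, fail to reject H0.


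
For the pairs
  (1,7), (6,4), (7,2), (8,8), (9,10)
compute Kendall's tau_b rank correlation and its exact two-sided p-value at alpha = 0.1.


Step 1: Enumerate the 10 unordered pairs (i,j) with i<j and classify each by sign(x_j-x_i) * sign(y_j-y_i).
  (1,2):dx=+5,dy=-3->D; (1,3):dx=+6,dy=-5->D; (1,4):dx=+7,dy=+1->C; (1,5):dx=+8,dy=+3->C
  (2,3):dx=+1,dy=-2->D; (2,4):dx=+2,dy=+4->C; (2,5):dx=+3,dy=+6->C; (3,4):dx=+1,dy=+6->C
  (3,5):dx=+2,dy=+8->C; (4,5):dx=+1,dy=+2->C
Step 2: C = 7, D = 3, total pairs = 10.
Step 3: tau = (C - D)/(n(n-1)/2) = (7 - 3)/10 = 0.400000.
Step 4: Exact two-sided p-value (enumerate n! = 120 permutations of y under H0): p = 0.483333.
Step 5: alpha = 0.1. fail to reject H0.

tau_b = 0.4000 (C=7, D=3), p = 0.483333, fail to reject H0.


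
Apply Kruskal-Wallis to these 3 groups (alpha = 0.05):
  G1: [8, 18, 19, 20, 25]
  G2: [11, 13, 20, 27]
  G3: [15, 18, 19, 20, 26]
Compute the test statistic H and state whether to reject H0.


Step 1: Combine all N = 14 observations and assign midranks.
sorted (value, group, rank): (8,G1,1), (11,G2,2), (13,G2,3), (15,G3,4), (18,G1,5.5), (18,G3,5.5), (19,G1,7.5), (19,G3,7.5), (20,G1,10), (20,G2,10), (20,G3,10), (25,G1,12), (26,G3,13), (27,G2,14)
Step 2: Sum ranks within each group.
R_1 = 36 (n_1 = 5)
R_2 = 29 (n_2 = 4)
R_3 = 40 (n_3 = 5)
Step 3: H = 12/(N(N+1)) * sum(R_i^2/n_i) - 3(N+1)
     = 12/(14*15) * (36^2/5 + 29^2/4 + 40^2/5) - 3*15
     = 0.057143 * 789.45 - 45
     = 0.111429.
Step 4: Ties present; correction factor C = 1 - 36/(14^3 - 14) = 0.986813. Corrected H = 0.111429 / 0.986813 = 0.112918.
Step 5: Under H0, H ~ chi^2(2); p-value = 0.945105.
Step 6: alpha = 0.05. fail to reject H0.

H = 0.1129, df = 2, p = 0.945105, fail to reject H0.


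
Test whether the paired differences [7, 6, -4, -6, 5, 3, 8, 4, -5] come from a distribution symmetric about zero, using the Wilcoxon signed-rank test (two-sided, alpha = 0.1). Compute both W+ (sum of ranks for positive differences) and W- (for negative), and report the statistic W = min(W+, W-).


Step 1: Drop any zero differences (none here) and take |d_i|.
|d| = [7, 6, 4, 6, 5, 3, 8, 4, 5]
Step 2: Midrank |d_i| (ties get averaged ranks).
ranks: |7|->8, |6|->6.5, |4|->2.5, |6|->6.5, |5|->4.5, |3|->1, |8|->9, |4|->2.5, |5|->4.5
Step 3: Attach original signs; sum ranks with positive sign and with negative sign.
W+ = 8 + 6.5 + 4.5 + 1 + 9 + 2.5 = 31.5
W- = 2.5 + 6.5 + 4.5 = 13.5
(Check: W+ + W- = 45 should equal n(n+1)/2 = 45.)
Step 4: Test statistic W = min(W+, W-) = 13.5.
Step 5: Ties in |d|, so use the tie-corrected normal approximation.
        E[W] = n(n+1)/4 = 9*10/4 = 22.5.
        Tie groups: |d|=4 (t=2), |d|=5 (t=2), |d|=6 (t=2); sum(t^3 - t) = 18.
        Var[W] = n(n+1)(2n+1)/24 - sum(t^3-t)/48 = 1710/24 - 18/48 = 70.875.
        z = (W - E[W]) / sqrt(Var[W]) = (13.5 - 22.5) / 8.4187 = -1.0690.
        Two-sided p = 2*Phi(z) = 0.285049.
Step 6: alpha = 0.1. fail to reject H0.

W+ = 31.5, W- = 13.5, W = min = 13.5, p = 0.285049, fail to reject H0.


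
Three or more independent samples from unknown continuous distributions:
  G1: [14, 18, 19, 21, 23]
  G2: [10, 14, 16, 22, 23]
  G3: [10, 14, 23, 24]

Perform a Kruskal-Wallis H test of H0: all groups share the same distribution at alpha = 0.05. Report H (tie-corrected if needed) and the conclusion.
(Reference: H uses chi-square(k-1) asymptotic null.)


Step 1: Combine all N = 14 observations and assign midranks.
sorted (value, group, rank): (10,G2,1.5), (10,G3,1.5), (14,G1,4), (14,G2,4), (14,G3,4), (16,G2,6), (18,G1,7), (19,G1,8), (21,G1,9), (22,G2,10), (23,G1,12), (23,G2,12), (23,G3,12), (24,G3,14)
Step 2: Sum ranks within each group.
R_1 = 40 (n_1 = 5)
R_2 = 33.5 (n_2 = 5)
R_3 = 31.5 (n_3 = 4)
Step 3: H = 12/(N(N+1)) * sum(R_i^2/n_i) - 3(N+1)
     = 12/(14*15) * (40^2/5 + 33.5^2/5 + 31.5^2/4) - 3*15
     = 0.057143 * 792.513 - 45
     = 0.286429.
Step 4: Ties present; correction factor C = 1 - 54/(14^3 - 14) = 0.980220. Corrected H = 0.286429 / 0.980220 = 0.292209.
Step 5: Under H0, H ~ chi^2(2); p-value = 0.864068.
Step 6: alpha = 0.05. fail to reject H0.

H = 0.2922, df = 2, p = 0.864068, fail to reject H0.


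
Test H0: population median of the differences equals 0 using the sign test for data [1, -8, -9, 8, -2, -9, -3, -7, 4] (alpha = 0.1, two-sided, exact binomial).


Step 1: Discard zero differences. Original n = 9; n_eff = number of nonzero differences = 9.
Nonzero differences (with sign): +1, -8, -9, +8, -2, -9, -3, -7, +4
Step 2: Count signs: positive = 3, negative = 6.
Step 3: Under H0: P(positive) = 0.5, so the number of positives S ~ Bin(9, 0.5).
Step 4: Two-sided exact p-value = sum of Bin(9,0.5) probabilities at or below the observed probability = 0.507812.
Step 5: alpha = 0.1. fail to reject H0.

n_eff = 9, pos = 3, neg = 6, p = 0.507812, fail to reject H0.


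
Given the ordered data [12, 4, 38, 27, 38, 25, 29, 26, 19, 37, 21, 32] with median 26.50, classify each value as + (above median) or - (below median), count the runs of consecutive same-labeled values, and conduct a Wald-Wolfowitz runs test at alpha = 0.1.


Step 1: Compute median = 26.50; label A = above, B = below.
Labels in order: BBAAABABBABA  (n_A = 6, n_B = 6)
Step 2: Count runs R = 8.
Step 3: Under H0 (random ordering), E[R] = 2*n_A*n_B/(n_A+n_B) + 1 = 2*6*6/12 + 1 = 7.0000.
        Var[R] = 2*n_A*n_B*(2*n_A*n_B - n_A - n_B) / ((n_A+n_B)^2 * (n_A+n_B-1)) = 4320/1584 = 2.7273.
        SD[R] = 1.6514.
Step 4: Continuity-corrected z = (R - 0.5 - E[R]) / SD[R] = (8 - 0.5 - 7.0000) / 1.6514 = 0.3028.
Step 5: Two-sided p-value via normal approximation = 2*(1 - Phi(|z|)) = 0.762069.
Step 6: alpha = 0.1. fail to reject H0.

R = 8, z = 0.3028, p = 0.762069, fail to reject H0.


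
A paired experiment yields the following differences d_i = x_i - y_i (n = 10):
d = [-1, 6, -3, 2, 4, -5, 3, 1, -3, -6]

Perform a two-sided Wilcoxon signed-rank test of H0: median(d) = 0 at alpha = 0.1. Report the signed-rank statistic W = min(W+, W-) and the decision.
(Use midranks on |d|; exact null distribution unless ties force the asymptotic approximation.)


Step 1: Drop any zero differences (none here) and take |d_i|.
|d| = [1, 6, 3, 2, 4, 5, 3, 1, 3, 6]
Step 2: Midrank |d_i| (ties get averaged ranks).
ranks: |1|->1.5, |6|->9.5, |3|->5, |2|->3, |4|->7, |5|->8, |3|->5, |1|->1.5, |3|->5, |6|->9.5
Step 3: Attach original signs; sum ranks with positive sign and with negative sign.
W+ = 9.5 + 3 + 7 + 5 + 1.5 = 26
W- = 1.5 + 5 + 8 + 5 + 9.5 = 29
(Check: W+ + W- = 55 should equal n(n+1)/2 = 55.)
Step 4: Test statistic W = min(W+, W-) = 26.
Step 5: Ties in |d|, so use the tie-corrected normal approximation.
        E[W] = n(n+1)/4 = 10*11/4 = 27.5.
        Tie groups: |d|=1 (t=2), |d|=3 (t=3), |d|=6 (t=2); sum(t^3 - t) = 36.
        Var[W] = n(n+1)(2n+1)/24 - sum(t^3-t)/48 = 2310/24 - 36/48 = 95.5.
        z = (W - E[W]) / sqrt(Var[W]) = (26 - 27.5) / 9.7724 = -0.1535.
        Two-sided p = 2*Phi(z) = 0.878009.
Step 6: alpha = 0.1. fail to reject H0.

W+ = 26, W- = 29, W = min = 26, p = 0.878009, fail to reject H0.


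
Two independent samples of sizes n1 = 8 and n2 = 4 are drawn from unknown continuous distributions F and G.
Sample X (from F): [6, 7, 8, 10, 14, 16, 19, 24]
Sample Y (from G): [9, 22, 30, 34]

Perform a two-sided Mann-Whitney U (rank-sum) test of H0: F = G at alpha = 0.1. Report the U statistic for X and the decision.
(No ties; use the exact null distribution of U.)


Step 1: Combine and sort all 12 observations; assign midranks.
sorted (value, group): (6,X), (7,X), (8,X), (9,Y), (10,X), (14,X), (16,X), (19,X), (22,Y), (24,X), (30,Y), (34,Y)
ranks: 6->1, 7->2, 8->3, 9->4, 10->5, 14->6, 16->7, 19->8, 22->9, 24->10, 30->11, 34->12
Step 2: Rank sum for X: R1 = 1 + 2 + 3 + 5 + 6 + 7 + 8 + 10 = 42.
Step 3: U_X = R1 - n1(n1+1)/2 = 42 - 8*9/2 = 42 - 36 = 6.
       U_Y = n1*n2 - U_X = 32 - 6 = 26.
Step 4: No ties, so the exact null distribution of U (based on enumerating the C(12,8) = 495 equally likely rank assignments) gives the two-sided p-value.
Step 5: p-value = 0.109091; compare to alpha = 0.1. fail to reject H0.

U_X = 6, p = 0.109091, fail to reject H0 at alpha = 0.1.


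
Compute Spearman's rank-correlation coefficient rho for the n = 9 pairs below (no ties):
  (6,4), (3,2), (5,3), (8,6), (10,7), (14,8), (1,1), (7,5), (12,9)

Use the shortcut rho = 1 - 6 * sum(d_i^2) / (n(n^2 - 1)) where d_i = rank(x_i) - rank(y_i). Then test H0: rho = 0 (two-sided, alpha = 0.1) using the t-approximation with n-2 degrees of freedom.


Step 1: Rank x and y separately (midranks; no ties here).
rank(x): 6->4, 3->2, 5->3, 8->6, 10->7, 14->9, 1->1, 7->5, 12->8
rank(y): 4->4, 2->2, 3->3, 6->6, 7->7, 8->8, 1->1, 5->5, 9->9
Step 2: d_i = R_x(i) - R_y(i); compute d_i^2.
  (4-4)^2=0, (2-2)^2=0, (3-3)^2=0, (6-6)^2=0, (7-7)^2=0, (9-8)^2=1, (1-1)^2=0, (5-5)^2=0, (8-9)^2=1
sum(d^2) = 2.
Step 3: rho = 1 - 6*2 / (9*(9^2 - 1)) = 1 - 12/720 = 0.983333.
Step 4: Under H0, t = rho * sqrt((n-2)/(1-rho^2)) = 14.3096 ~ t(7).
Step 5: Two-sided p-value from the t-distribution with 7 df = 0.000002.
Step 6: alpha = 0.1. reject H0.

rho = 0.9833, p = 0.000002, reject H0 at alpha = 0.1.


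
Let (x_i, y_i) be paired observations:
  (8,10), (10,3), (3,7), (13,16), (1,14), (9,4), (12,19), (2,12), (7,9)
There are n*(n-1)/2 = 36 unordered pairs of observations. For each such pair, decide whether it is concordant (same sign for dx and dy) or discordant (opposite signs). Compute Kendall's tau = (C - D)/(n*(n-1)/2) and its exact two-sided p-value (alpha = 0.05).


Step 1: Enumerate the 36 unordered pairs (i,j) with i<j and classify each by sign(x_j-x_i) * sign(y_j-y_i).
  (1,2):dx=+2,dy=-7->D; (1,3):dx=-5,dy=-3->C; (1,4):dx=+5,dy=+6->C; (1,5):dx=-7,dy=+4->D
  (1,6):dx=+1,dy=-6->D; (1,7):dx=+4,dy=+9->C; (1,8):dx=-6,dy=+2->D; (1,9):dx=-1,dy=-1->C
  (2,3):dx=-7,dy=+4->D; (2,4):dx=+3,dy=+13->C; (2,5):dx=-9,dy=+11->D; (2,6):dx=-1,dy=+1->D
  (2,7):dx=+2,dy=+16->C; (2,8):dx=-8,dy=+9->D; (2,9):dx=-3,dy=+6->D; (3,4):dx=+10,dy=+9->C
  (3,5):dx=-2,dy=+7->D; (3,6):dx=+6,dy=-3->D; (3,7):dx=+9,dy=+12->C; (3,8):dx=-1,dy=+5->D
  (3,9):dx=+4,dy=+2->C; (4,5):dx=-12,dy=-2->C; (4,6):dx=-4,dy=-12->C; (4,7):dx=-1,dy=+3->D
  (4,8):dx=-11,dy=-4->C; (4,9):dx=-6,dy=-7->C; (5,6):dx=+8,dy=-10->D; (5,7):dx=+11,dy=+5->C
  (5,8):dx=+1,dy=-2->D; (5,9):dx=+6,dy=-5->D; (6,7):dx=+3,dy=+15->C; (6,8):dx=-7,dy=+8->D
  (6,9):dx=-2,dy=+5->D; (7,8):dx=-10,dy=-7->C; (7,9):dx=-5,dy=-10->C; (8,9):dx=+5,dy=-3->D
Step 2: C = 17, D = 19, total pairs = 36.
Step 3: tau = (C - D)/(n(n-1)/2) = (17 - 19)/36 = -0.055556.
Step 4: Exact two-sided p-value (enumerate n! = 362880 permutations of y under H0): p = 0.919455.
Step 5: alpha = 0.05. fail to reject H0.

tau_b = -0.0556 (C=17, D=19), p = 0.919455, fail to reject H0.


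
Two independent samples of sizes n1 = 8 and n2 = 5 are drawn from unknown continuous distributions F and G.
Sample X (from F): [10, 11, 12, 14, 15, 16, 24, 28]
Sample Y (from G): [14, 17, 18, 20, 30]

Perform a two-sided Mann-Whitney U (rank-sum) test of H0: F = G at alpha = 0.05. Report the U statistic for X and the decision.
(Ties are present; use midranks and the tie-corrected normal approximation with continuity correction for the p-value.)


Step 1: Combine and sort all 13 observations; assign midranks.
sorted (value, group): (10,X), (11,X), (12,X), (14,X), (14,Y), (15,X), (16,X), (17,Y), (18,Y), (20,Y), (24,X), (28,X), (30,Y)
ranks: 10->1, 11->2, 12->3, 14->4.5, 14->4.5, 15->6, 16->7, 17->8, 18->9, 20->10, 24->11, 28->12, 30->13
Step 2: Rank sum for X: R1 = 1 + 2 + 3 + 4.5 + 6 + 7 + 11 + 12 = 46.5.
Step 3: U_X = R1 - n1(n1+1)/2 = 46.5 - 8*9/2 = 46.5 - 36 = 10.5.
       U_Y = n1*n2 - U_X = 40 - 10.5 = 29.5.
Step 4: Ties are present, so use the tie-corrected normal approximation (with continuity correction) for the p-value.
Step 5: p-value = 0.187076; compare to alpha = 0.05. fail to reject H0.

U_X = 10.5, p = 0.187076, fail to reject H0 at alpha = 0.05.


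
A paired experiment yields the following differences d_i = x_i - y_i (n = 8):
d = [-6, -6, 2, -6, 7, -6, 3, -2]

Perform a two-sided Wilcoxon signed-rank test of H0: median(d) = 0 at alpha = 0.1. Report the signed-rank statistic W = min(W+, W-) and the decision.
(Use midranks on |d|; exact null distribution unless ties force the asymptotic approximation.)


Step 1: Drop any zero differences (none here) and take |d_i|.
|d| = [6, 6, 2, 6, 7, 6, 3, 2]
Step 2: Midrank |d_i| (ties get averaged ranks).
ranks: |6|->5.5, |6|->5.5, |2|->1.5, |6|->5.5, |7|->8, |6|->5.5, |3|->3, |2|->1.5
Step 3: Attach original signs; sum ranks with positive sign and with negative sign.
W+ = 1.5 + 8 + 3 = 12.5
W- = 5.5 + 5.5 + 5.5 + 5.5 + 1.5 = 23.5
(Check: W+ + W- = 36 should equal n(n+1)/2 = 36.)
Step 4: Test statistic W = min(W+, W-) = 12.5.
Step 5: Ties in |d|, so use the tie-corrected normal approximation.
        E[W] = n(n+1)/4 = 8*9/4 = 18.
        Tie groups: |d|=2 (t=2), |d|=6 (t=4); sum(t^3 - t) = 66.
        Var[W] = n(n+1)(2n+1)/24 - sum(t^3-t)/48 = 1224/24 - 66/48 = 49.625.
        z = (W - E[W]) / sqrt(Var[W]) = (12.5 - 18) / 7.0445 = -0.7808.
        Two-sided p = 2*Phi(z) = 0.434949.
Step 6: alpha = 0.1. fail to reject H0.

W+ = 12.5, W- = 23.5, W = min = 12.5, p = 0.434949, fail to reject H0.


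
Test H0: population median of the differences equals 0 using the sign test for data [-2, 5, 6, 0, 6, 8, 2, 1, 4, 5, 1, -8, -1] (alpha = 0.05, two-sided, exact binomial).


Step 1: Discard zero differences. Original n = 13; n_eff = number of nonzero differences = 12.
Nonzero differences (with sign): -2, +5, +6, +6, +8, +2, +1, +4, +5, +1, -8, -1
Step 2: Count signs: positive = 9, negative = 3.
Step 3: Under H0: P(positive) = 0.5, so the number of positives S ~ Bin(12, 0.5).
Step 4: Two-sided exact p-value = sum of Bin(12,0.5) probabilities at or below the observed probability = 0.145996.
Step 5: alpha = 0.05. fail to reject H0.

n_eff = 12, pos = 9, neg = 3, p = 0.145996, fail to reject H0.


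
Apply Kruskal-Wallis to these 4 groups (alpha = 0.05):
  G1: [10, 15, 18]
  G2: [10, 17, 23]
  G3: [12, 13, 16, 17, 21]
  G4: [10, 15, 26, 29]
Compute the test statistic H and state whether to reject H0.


Step 1: Combine all N = 15 observations and assign midranks.
sorted (value, group, rank): (10,G1,2), (10,G2,2), (10,G4,2), (12,G3,4), (13,G3,5), (15,G1,6.5), (15,G4,6.5), (16,G3,8), (17,G2,9.5), (17,G3,9.5), (18,G1,11), (21,G3,12), (23,G2,13), (26,G4,14), (29,G4,15)
Step 2: Sum ranks within each group.
R_1 = 19.5 (n_1 = 3)
R_2 = 24.5 (n_2 = 3)
R_3 = 38.5 (n_3 = 5)
R_4 = 37.5 (n_4 = 4)
Step 3: H = 12/(N(N+1)) * sum(R_i^2/n_i) - 3(N+1)
     = 12/(15*16) * (19.5^2/3 + 24.5^2/3 + 38.5^2/5 + 37.5^2/4) - 3*16
     = 0.050000 * 974.846 - 48
     = 0.742292.
Step 4: Ties present; correction factor C = 1 - 36/(15^3 - 15) = 0.989286. Corrected H = 0.742292 / 0.989286 = 0.750331.
Step 5: Under H0, H ~ chi^2(3); p-value = 0.861306.
Step 6: alpha = 0.05. fail to reject H0.

H = 0.7503, df = 3, p = 0.861306, fail to reject H0.


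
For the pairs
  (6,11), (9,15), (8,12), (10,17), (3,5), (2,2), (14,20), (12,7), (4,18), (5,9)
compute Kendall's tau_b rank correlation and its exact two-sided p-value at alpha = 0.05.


Step 1: Enumerate the 45 unordered pairs (i,j) with i<j and classify each by sign(x_j-x_i) * sign(y_j-y_i).
  (1,2):dx=+3,dy=+4->C; (1,3):dx=+2,dy=+1->C; (1,4):dx=+4,dy=+6->C; (1,5):dx=-3,dy=-6->C
  (1,6):dx=-4,dy=-9->C; (1,7):dx=+8,dy=+9->C; (1,8):dx=+6,dy=-4->D; (1,9):dx=-2,dy=+7->D
  (1,10):dx=-1,dy=-2->C; (2,3):dx=-1,dy=-3->C; (2,4):dx=+1,dy=+2->C; (2,5):dx=-6,dy=-10->C
  (2,6):dx=-7,dy=-13->C; (2,7):dx=+5,dy=+5->C; (2,8):dx=+3,dy=-8->D; (2,9):dx=-5,dy=+3->D
  (2,10):dx=-4,dy=-6->C; (3,4):dx=+2,dy=+5->C; (3,5):dx=-5,dy=-7->C; (3,6):dx=-6,dy=-10->C
  (3,7):dx=+6,dy=+8->C; (3,8):dx=+4,dy=-5->D; (3,9):dx=-4,dy=+6->D; (3,10):dx=-3,dy=-3->C
  (4,5):dx=-7,dy=-12->C; (4,6):dx=-8,dy=-15->C; (4,7):dx=+4,dy=+3->C; (4,8):dx=+2,dy=-10->D
  (4,9):dx=-6,dy=+1->D; (4,10):dx=-5,dy=-8->C; (5,6):dx=-1,dy=-3->C; (5,7):dx=+11,dy=+15->C
  (5,8):dx=+9,dy=+2->C; (5,9):dx=+1,dy=+13->C; (5,10):dx=+2,dy=+4->C; (6,7):dx=+12,dy=+18->C
  (6,8):dx=+10,dy=+5->C; (6,9):dx=+2,dy=+16->C; (6,10):dx=+3,dy=+7->C; (7,8):dx=-2,dy=-13->C
  (7,9):dx=-10,dy=-2->C; (7,10):dx=-9,dy=-11->C; (8,9):dx=-8,dy=+11->D; (8,10):dx=-7,dy=+2->D
  (9,10):dx=+1,dy=-9->D
Step 2: C = 34, D = 11, total pairs = 45.
Step 3: tau = (C - D)/(n(n-1)/2) = (34 - 11)/45 = 0.511111.
Step 4: Exact two-sided p-value (enumerate n! = 3628800 permutations of y under H0): p = 0.046623.
Step 5: alpha = 0.05. reject H0.

tau_b = 0.5111 (C=34, D=11), p = 0.046623, reject H0.


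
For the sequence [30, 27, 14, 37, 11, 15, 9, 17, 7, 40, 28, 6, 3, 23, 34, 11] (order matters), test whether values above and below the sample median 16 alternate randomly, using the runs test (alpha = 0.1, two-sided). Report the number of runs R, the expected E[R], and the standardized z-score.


Step 1: Compute median = 16; label A = above, B = below.
Labels in order: AABABBBABAABBAAB  (n_A = 8, n_B = 8)
Step 2: Count runs R = 10.
Step 3: Under H0 (random ordering), E[R] = 2*n_A*n_B/(n_A+n_B) + 1 = 2*8*8/16 + 1 = 9.0000.
        Var[R] = 2*n_A*n_B*(2*n_A*n_B - n_A - n_B) / ((n_A+n_B)^2 * (n_A+n_B-1)) = 14336/3840 = 3.7333.
        SD[R] = 1.9322.
Step 4: Continuity-corrected z = (R - 0.5 - E[R]) / SD[R] = (10 - 0.5 - 9.0000) / 1.9322 = 0.2588.
Step 5: Two-sided p-value via normal approximation = 2*(1 - Phi(|z|)) = 0.795809.
Step 6: alpha = 0.1. fail to reject H0.

R = 10, z = 0.2588, p = 0.795809, fail to reject H0.


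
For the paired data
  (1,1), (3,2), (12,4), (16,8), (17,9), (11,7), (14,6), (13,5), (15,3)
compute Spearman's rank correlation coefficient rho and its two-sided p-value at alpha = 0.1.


Step 1: Rank x and y separately (midranks; no ties here).
rank(x): 1->1, 3->2, 12->4, 16->8, 17->9, 11->3, 14->6, 13->5, 15->7
rank(y): 1->1, 2->2, 4->4, 8->8, 9->9, 7->7, 6->6, 5->5, 3->3
Step 2: d_i = R_x(i) - R_y(i); compute d_i^2.
  (1-1)^2=0, (2-2)^2=0, (4-4)^2=0, (8-8)^2=0, (9-9)^2=0, (3-7)^2=16, (6-6)^2=0, (5-5)^2=0, (7-3)^2=16
sum(d^2) = 32.
Step 3: rho = 1 - 6*32 / (9*(9^2 - 1)) = 1 - 192/720 = 0.733333.
Step 4: Under H0, t = rho * sqrt((n-2)/(1-rho^2)) = 2.8538 ~ t(7).
Step 5: Two-sided p-value from the t-distribution with 7 df = 0.024554.
Step 6: alpha = 0.1. reject H0.

rho = 0.7333, p = 0.024554, reject H0 at alpha = 0.1.


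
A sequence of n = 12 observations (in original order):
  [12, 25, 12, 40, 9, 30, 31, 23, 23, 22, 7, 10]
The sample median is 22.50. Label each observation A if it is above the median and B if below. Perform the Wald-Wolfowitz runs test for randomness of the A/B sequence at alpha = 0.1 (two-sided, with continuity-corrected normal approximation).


Step 1: Compute median = 22.50; label A = above, B = below.
Labels in order: BABABAAAABBB  (n_A = 6, n_B = 6)
Step 2: Count runs R = 7.
Step 3: Under H0 (random ordering), E[R] = 2*n_A*n_B/(n_A+n_B) + 1 = 2*6*6/12 + 1 = 7.0000.
        Var[R] = 2*n_A*n_B*(2*n_A*n_B - n_A - n_B) / ((n_A+n_B)^2 * (n_A+n_B-1)) = 4320/1584 = 2.7273.
        SD[R] = 1.6514.
Step 4: R = E[R], so z = 0 with no continuity correction.
Step 5: Two-sided p-value via normal approximation = 2*(1 - Phi(|z|)) = 1.000000.
Step 6: alpha = 0.1. fail to reject H0.

R = 7, z = 0.0000, p = 1.000000, fail to reject H0.


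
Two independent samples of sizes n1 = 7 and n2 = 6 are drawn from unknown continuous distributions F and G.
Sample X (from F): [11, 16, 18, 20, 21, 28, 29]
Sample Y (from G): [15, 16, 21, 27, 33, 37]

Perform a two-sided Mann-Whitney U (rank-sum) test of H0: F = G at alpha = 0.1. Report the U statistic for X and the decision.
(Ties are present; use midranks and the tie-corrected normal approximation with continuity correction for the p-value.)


Step 1: Combine and sort all 13 observations; assign midranks.
sorted (value, group): (11,X), (15,Y), (16,X), (16,Y), (18,X), (20,X), (21,X), (21,Y), (27,Y), (28,X), (29,X), (33,Y), (37,Y)
ranks: 11->1, 15->2, 16->3.5, 16->3.5, 18->5, 20->6, 21->7.5, 21->7.5, 27->9, 28->10, 29->11, 33->12, 37->13
Step 2: Rank sum for X: R1 = 1 + 3.5 + 5 + 6 + 7.5 + 10 + 11 = 44.
Step 3: U_X = R1 - n1(n1+1)/2 = 44 - 7*8/2 = 44 - 28 = 16.
       U_Y = n1*n2 - U_X = 42 - 16 = 26.
Step 4: Ties are present, so use the tie-corrected normal approximation (with continuity correction) for the p-value.
Step 5: p-value = 0.519167; compare to alpha = 0.1. fail to reject H0.

U_X = 16, p = 0.519167, fail to reject H0 at alpha = 0.1.


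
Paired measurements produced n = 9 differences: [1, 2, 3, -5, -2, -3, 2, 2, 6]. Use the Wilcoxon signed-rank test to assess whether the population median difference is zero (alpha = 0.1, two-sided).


Step 1: Drop any zero differences (none here) and take |d_i|.
|d| = [1, 2, 3, 5, 2, 3, 2, 2, 6]
Step 2: Midrank |d_i| (ties get averaged ranks).
ranks: |1|->1, |2|->3.5, |3|->6.5, |5|->8, |2|->3.5, |3|->6.5, |2|->3.5, |2|->3.5, |6|->9
Step 3: Attach original signs; sum ranks with positive sign and with negative sign.
W+ = 1 + 3.5 + 6.5 + 3.5 + 3.5 + 9 = 27
W- = 8 + 3.5 + 6.5 = 18
(Check: W+ + W- = 45 should equal n(n+1)/2 = 45.)
Step 4: Test statistic W = min(W+, W-) = 18.
Step 5: Ties in |d|, so use the tie-corrected normal approximation.
        E[W] = n(n+1)/4 = 9*10/4 = 22.5.
        Tie groups: |d|=2 (t=4), |d|=3 (t=2); sum(t^3 - t) = 66.
        Var[W] = n(n+1)(2n+1)/24 - sum(t^3-t)/48 = 1710/24 - 66/48 = 69.875.
        z = (W - E[W]) / sqrt(Var[W]) = (18 - 22.5) / 8.3591 = -0.5383.
        Two-sided p = 2*Phi(z) = 0.590347.
Step 6: alpha = 0.1. fail to reject H0.

W+ = 27, W- = 18, W = min = 18, p = 0.590347, fail to reject H0.


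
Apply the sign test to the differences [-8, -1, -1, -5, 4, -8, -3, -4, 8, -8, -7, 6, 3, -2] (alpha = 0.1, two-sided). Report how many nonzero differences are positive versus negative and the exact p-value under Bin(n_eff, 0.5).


Step 1: Discard zero differences. Original n = 14; n_eff = number of nonzero differences = 14.
Nonzero differences (with sign): -8, -1, -1, -5, +4, -8, -3, -4, +8, -8, -7, +6, +3, -2
Step 2: Count signs: positive = 4, negative = 10.
Step 3: Under H0: P(positive) = 0.5, so the number of positives S ~ Bin(14, 0.5).
Step 4: Two-sided exact p-value = sum of Bin(14,0.5) probabilities at or below the observed probability = 0.179565.
Step 5: alpha = 0.1. fail to reject H0.

n_eff = 14, pos = 4, neg = 10, p = 0.179565, fail to reject H0.


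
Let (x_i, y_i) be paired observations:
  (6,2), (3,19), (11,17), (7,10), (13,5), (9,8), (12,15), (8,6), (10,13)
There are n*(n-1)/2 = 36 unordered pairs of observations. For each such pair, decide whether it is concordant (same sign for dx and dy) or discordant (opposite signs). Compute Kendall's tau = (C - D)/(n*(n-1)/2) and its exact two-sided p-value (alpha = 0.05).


Step 1: Enumerate the 36 unordered pairs (i,j) with i<j and classify each by sign(x_j-x_i) * sign(y_j-y_i).
  (1,2):dx=-3,dy=+17->D; (1,3):dx=+5,dy=+15->C; (1,4):dx=+1,dy=+8->C; (1,5):dx=+7,dy=+3->C
  (1,6):dx=+3,dy=+6->C; (1,7):dx=+6,dy=+13->C; (1,8):dx=+2,dy=+4->C; (1,9):dx=+4,dy=+11->C
  (2,3):dx=+8,dy=-2->D; (2,4):dx=+4,dy=-9->D; (2,5):dx=+10,dy=-14->D; (2,6):dx=+6,dy=-11->D
  (2,7):dx=+9,dy=-4->D; (2,8):dx=+5,dy=-13->D; (2,9):dx=+7,dy=-6->D; (3,4):dx=-4,dy=-7->C
  (3,5):dx=+2,dy=-12->D; (3,6):dx=-2,dy=-9->C; (3,7):dx=+1,dy=-2->D; (3,8):dx=-3,dy=-11->C
  (3,9):dx=-1,dy=-4->C; (4,5):dx=+6,dy=-5->D; (4,6):dx=+2,dy=-2->D; (4,7):dx=+5,dy=+5->C
  (4,8):dx=+1,dy=-4->D; (4,9):dx=+3,dy=+3->C; (5,6):dx=-4,dy=+3->D; (5,7):dx=-1,dy=+10->D
  (5,8):dx=-5,dy=+1->D; (5,9):dx=-3,dy=+8->D; (6,7):dx=+3,dy=+7->C; (6,8):dx=-1,dy=-2->C
  (6,9):dx=+1,dy=+5->C; (7,8):dx=-4,dy=-9->C; (7,9):dx=-2,dy=-2->C; (8,9):dx=+2,dy=+7->C
Step 2: C = 19, D = 17, total pairs = 36.
Step 3: tau = (C - D)/(n(n-1)/2) = (19 - 17)/36 = 0.055556.
Step 4: Exact two-sided p-value (enumerate n! = 362880 permutations of y under H0): p = 0.919455.
Step 5: alpha = 0.05. fail to reject H0.

tau_b = 0.0556 (C=19, D=17), p = 0.919455, fail to reject H0.
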